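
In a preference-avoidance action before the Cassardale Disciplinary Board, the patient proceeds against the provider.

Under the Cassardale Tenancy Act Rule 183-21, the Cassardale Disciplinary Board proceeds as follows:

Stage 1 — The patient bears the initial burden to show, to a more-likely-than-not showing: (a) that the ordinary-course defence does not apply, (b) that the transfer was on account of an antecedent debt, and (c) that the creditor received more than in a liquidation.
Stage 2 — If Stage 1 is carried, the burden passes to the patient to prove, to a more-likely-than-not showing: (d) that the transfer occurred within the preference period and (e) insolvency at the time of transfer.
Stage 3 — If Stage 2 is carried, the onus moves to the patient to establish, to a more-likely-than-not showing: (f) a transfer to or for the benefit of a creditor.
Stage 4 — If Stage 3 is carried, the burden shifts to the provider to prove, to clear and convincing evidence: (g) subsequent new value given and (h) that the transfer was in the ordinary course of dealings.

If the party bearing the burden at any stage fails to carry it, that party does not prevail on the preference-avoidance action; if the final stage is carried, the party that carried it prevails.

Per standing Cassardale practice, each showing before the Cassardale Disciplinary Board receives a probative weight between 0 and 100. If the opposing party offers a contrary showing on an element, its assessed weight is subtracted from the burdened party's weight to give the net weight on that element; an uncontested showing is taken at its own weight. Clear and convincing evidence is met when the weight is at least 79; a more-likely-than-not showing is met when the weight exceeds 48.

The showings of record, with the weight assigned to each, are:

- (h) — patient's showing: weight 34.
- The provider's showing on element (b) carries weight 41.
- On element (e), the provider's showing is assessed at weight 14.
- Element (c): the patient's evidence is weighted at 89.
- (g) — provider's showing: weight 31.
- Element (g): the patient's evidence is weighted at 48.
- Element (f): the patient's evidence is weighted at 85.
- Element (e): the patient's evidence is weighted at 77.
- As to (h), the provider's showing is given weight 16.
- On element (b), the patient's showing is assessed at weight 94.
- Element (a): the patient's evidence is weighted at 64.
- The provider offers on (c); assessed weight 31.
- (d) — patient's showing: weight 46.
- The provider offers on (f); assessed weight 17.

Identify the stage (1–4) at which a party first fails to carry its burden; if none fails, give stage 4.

Stage 1 — burden on patient; standard: a more-likely-than-not showing (weight exceeds 48).
    (a): 64 > 48 [met]
    (b): 94 − 41 = 53 > 48 [met]
    (c): 89 − 31 = 58 > 48 [met]
  Stage 1 is satisfied; the patient continues to bear the burden.
Stage 2 — burden on patient; standard: a more-likely-than-not showing (weight exceeds 48).
    (d): 46 ≤ 48 [not met]
    (e): 77 − 14 = 63 > 48 [met]
  The patient does not carry Stage 2.
The analysis ends at Stage 2; the provider prevails.

stage 2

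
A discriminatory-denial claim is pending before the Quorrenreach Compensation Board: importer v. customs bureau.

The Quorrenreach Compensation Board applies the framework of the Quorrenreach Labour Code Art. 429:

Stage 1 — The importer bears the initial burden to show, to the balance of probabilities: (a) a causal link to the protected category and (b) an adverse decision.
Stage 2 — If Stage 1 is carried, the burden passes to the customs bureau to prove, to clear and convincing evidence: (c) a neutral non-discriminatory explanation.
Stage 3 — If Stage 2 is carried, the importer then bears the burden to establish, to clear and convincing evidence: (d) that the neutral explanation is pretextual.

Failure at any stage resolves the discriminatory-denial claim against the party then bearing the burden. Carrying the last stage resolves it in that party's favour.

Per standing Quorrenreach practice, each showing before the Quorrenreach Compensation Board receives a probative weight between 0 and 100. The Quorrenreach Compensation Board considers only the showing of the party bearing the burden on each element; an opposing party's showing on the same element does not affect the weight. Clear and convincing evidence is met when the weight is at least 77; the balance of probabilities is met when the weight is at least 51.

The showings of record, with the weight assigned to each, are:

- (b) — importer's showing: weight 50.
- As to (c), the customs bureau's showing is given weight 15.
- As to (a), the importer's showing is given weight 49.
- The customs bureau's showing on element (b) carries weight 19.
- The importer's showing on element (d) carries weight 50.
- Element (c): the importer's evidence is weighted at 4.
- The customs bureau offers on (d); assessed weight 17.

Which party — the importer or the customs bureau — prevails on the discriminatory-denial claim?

customs bureau

Stage 1 — burden on importer; standard: the balance of probabilities (weight is at least 51).
    (a): 49 < 51 [not met]
    (b): 50 (customs bureau's 19 disregarded) < 51 [not met]
  Not every element is met, so the importer fails to carry Stage 1.
The analysis ends at Stage 1; the customs bureau prevails.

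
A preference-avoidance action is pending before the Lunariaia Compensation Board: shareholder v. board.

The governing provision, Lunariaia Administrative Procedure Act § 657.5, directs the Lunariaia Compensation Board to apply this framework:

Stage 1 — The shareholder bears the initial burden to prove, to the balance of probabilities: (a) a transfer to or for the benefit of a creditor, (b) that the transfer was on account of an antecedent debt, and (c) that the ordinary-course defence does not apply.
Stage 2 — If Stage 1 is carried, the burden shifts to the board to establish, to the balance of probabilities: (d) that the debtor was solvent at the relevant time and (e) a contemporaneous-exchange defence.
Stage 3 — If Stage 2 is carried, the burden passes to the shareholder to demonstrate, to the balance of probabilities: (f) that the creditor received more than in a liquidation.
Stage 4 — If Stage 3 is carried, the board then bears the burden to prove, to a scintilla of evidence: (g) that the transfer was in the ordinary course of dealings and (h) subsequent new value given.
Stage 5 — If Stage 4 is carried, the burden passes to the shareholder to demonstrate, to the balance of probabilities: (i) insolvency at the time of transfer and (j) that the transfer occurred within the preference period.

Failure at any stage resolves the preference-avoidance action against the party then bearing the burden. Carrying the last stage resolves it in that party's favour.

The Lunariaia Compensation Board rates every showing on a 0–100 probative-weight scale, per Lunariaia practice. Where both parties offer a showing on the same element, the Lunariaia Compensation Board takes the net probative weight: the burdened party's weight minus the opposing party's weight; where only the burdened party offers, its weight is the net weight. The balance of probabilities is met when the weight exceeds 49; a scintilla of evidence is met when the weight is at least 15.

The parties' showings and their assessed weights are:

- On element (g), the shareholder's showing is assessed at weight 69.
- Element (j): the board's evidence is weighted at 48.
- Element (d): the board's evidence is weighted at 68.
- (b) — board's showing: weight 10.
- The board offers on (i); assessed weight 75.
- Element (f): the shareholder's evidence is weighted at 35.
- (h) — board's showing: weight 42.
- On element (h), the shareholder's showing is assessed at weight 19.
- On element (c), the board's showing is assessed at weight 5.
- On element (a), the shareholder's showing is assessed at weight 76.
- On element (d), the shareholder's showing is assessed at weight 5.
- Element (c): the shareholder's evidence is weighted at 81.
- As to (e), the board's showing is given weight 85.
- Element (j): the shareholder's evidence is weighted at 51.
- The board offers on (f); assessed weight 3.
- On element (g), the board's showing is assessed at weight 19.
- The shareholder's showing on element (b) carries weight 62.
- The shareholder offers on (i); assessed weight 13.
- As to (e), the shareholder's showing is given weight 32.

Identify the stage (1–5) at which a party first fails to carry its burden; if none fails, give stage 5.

Stage 1 (shareholder, the balance of probabilities, weight exceeds 49): (a) 76 > 49 — meets; (b) net 62−10=52 > 49 — meets; (c) net 81−5=76 > 49 — meets.
  The shareholder carries Stage 1; the board now bears the burden.
Stage 2 (board, the balance of probabilities, weight exceeds 49): (d) net 68−5=63 > 49 — meets; (e) net 85−32=53 > 49 — meets.
  Stage 2 carried; the burden shifts to the shareholder.
Stage 3 (shareholder, the balance of probabilities, weight exceeds 49): (f) net 35−3=32 ≤ 49 — fails.
  Not every element is met, so the shareholder fails to carry Stage 3.
So the board prevails.

stage 3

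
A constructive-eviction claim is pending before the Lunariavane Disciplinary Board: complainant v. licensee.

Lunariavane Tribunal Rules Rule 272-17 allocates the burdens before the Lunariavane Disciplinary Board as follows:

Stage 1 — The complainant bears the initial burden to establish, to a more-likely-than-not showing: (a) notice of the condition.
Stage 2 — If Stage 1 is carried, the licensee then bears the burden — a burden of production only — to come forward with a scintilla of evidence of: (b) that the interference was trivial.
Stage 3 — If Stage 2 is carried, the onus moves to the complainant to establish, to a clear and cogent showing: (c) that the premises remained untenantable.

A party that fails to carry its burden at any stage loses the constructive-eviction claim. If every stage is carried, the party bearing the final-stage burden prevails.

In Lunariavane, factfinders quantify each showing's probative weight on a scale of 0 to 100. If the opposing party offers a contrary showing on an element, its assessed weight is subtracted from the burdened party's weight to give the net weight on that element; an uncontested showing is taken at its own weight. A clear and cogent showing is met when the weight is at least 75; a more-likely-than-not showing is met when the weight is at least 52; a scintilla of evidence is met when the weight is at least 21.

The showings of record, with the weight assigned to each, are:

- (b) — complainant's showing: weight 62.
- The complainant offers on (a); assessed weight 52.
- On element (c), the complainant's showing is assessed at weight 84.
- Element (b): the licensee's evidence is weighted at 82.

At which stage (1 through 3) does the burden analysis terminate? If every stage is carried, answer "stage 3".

stage 2

Stage 1 — burden on complainant; standard: a more-likely-than-not showing (weight is at least 52).
    (a): 52 ≥ 52 [met]
  Stage 1 carried; the burden shifts to the licensee.
Stage 2 — burden on licensee; standard: a scintilla of evidence (weight is at least 21).
    (b): 82 − 62 = 20 < 21 [not met]
  The licensee does not carry Stage 2.
The complainant prevails.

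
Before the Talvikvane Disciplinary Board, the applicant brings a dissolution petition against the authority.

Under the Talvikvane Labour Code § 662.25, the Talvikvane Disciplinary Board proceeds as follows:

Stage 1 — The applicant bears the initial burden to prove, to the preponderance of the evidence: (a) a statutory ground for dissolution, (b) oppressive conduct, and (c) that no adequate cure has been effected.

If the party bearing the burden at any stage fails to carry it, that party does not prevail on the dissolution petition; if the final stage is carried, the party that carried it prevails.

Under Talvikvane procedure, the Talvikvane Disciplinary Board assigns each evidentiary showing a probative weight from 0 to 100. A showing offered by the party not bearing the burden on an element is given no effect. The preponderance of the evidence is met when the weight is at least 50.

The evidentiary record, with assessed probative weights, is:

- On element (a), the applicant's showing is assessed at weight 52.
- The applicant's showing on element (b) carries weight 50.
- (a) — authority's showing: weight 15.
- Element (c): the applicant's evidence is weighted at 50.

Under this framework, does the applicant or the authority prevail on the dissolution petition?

applicant

Stage 1 (applicant, the preponderance of the evidence, weight is at least 50): (a) 52 (authority's 15 disregarded) ≥ 50 — meets; (b) 50 ≥ 50 — meets; (c) 50 ≥ 50 — meets.
  All elements met at the final stage.
Every stage carried; the applicant prevails.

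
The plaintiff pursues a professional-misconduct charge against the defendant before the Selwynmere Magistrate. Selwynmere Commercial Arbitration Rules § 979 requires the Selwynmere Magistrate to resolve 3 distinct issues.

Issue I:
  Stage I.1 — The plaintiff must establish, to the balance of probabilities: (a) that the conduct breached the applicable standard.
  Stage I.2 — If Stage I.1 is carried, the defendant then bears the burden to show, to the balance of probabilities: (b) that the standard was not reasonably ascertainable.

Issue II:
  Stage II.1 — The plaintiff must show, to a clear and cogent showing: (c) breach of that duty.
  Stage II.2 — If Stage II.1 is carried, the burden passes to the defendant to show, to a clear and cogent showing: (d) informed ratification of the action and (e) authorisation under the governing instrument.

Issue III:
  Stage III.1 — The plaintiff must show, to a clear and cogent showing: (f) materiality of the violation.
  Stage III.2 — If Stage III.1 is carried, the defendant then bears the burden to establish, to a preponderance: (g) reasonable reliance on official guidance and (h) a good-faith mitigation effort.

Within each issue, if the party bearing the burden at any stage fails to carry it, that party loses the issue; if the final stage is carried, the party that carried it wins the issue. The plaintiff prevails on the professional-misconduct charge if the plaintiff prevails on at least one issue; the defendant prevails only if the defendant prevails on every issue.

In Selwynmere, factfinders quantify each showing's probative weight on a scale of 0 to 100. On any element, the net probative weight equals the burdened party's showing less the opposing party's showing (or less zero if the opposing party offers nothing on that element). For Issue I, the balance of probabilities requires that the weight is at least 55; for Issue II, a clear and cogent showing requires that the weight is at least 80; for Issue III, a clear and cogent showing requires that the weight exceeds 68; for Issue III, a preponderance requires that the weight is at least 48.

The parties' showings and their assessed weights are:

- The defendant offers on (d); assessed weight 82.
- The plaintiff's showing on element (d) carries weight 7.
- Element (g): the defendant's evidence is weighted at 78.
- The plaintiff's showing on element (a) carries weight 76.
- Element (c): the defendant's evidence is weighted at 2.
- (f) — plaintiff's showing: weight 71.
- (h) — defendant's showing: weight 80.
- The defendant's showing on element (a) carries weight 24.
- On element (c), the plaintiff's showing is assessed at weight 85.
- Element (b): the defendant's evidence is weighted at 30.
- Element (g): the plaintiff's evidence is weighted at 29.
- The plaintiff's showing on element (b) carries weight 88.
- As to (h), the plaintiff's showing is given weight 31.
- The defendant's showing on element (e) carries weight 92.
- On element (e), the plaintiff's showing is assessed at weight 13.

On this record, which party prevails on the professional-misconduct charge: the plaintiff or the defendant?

plaintiff

— Issue I —
At Stage I.1 the plaintiff must meet the balance of probabilities (weight is at least 55): on (a) the weight is 76 less the opposing 24 gives net 52, which does not reach 55, so (a) does not meet the standard.
  Stage I.1 not carried; the plaintiff fails its burden.
The analysis ends at Stage I.1; the defendant prevails on this issue.
— Issue II —
At Stage II.1 the plaintiff must meet a clear and cogent showing (weight is at least 80): on (c) the weight is 85 less the opposing 2 gives net 83, ≥ 80, so (c) meets the standard.
  All elements met. The burden passes to the defendant.
At Stage II.2 the defendant must meet a clear and cogent showing (weight is at least 80): on (d) the weight is 82 less the opposing 7 gives net 75, which does not reach 80, so (d) does not meet the standard; on (e) the weight is 92 less the opposing 13 gives net 79, < 80, so (e) does not meet the standard.
  Stage II.2 not carried; the defendant fails its burden.
The plaintiff prevails on this issue.
— Issue III —
At Stage III.1 the plaintiff must meet a clear and cogent showing (weight exceeds 68): on (f) the weight is 71, which does exceed 68, so (f) meets the standard.
  Stage III.1 is satisfied; the onus moves to the defendant.
At Stage III.2 the defendant must meet a preponderance (weight is at least 48): on (g) the weight is 78 less the opposing 29 gives net 49, which does reach 48, so (g) meets the standard; on (h) the weight is 80 less the opposing 31 gives net 49, which does reach 48, so (h) meets the standard.
  Stage III.2 carried; the final stage is satisfied.
With every stage satisfied, the defendant prevails on this issue.
Per-issue: Issue I → defendant; Issue II → plaintiff; Issue III → defendant. The plaintiff must prevail on at least one issue; overall, the plaintiff prevails.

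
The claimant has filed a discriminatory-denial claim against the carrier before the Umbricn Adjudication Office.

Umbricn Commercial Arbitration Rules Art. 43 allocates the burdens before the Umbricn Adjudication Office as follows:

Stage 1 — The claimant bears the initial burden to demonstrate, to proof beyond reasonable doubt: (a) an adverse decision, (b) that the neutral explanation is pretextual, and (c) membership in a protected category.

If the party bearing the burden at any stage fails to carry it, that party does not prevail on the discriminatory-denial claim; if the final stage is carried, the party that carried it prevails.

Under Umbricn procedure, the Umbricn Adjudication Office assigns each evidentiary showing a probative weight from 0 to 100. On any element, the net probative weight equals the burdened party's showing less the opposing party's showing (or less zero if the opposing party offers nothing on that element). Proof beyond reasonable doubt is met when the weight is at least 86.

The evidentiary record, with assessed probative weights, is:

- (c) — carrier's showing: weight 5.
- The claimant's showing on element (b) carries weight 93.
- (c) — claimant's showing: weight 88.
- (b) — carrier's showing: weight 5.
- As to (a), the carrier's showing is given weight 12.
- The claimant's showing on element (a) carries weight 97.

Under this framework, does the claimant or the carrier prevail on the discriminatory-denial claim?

Stage 1 — burden on claimant; standard: proof beyond reasonable doubt (weight is at least 86).
    (a): 97 − 12 = 85 < 86 [not met]
    (b): 93 − 5 = 88 ≥ 86 [met]
    (c): 88 − 5 = 83 < 86 [not met]
  The claimant does not carry Stage 1.
The carrier prevails.

carrier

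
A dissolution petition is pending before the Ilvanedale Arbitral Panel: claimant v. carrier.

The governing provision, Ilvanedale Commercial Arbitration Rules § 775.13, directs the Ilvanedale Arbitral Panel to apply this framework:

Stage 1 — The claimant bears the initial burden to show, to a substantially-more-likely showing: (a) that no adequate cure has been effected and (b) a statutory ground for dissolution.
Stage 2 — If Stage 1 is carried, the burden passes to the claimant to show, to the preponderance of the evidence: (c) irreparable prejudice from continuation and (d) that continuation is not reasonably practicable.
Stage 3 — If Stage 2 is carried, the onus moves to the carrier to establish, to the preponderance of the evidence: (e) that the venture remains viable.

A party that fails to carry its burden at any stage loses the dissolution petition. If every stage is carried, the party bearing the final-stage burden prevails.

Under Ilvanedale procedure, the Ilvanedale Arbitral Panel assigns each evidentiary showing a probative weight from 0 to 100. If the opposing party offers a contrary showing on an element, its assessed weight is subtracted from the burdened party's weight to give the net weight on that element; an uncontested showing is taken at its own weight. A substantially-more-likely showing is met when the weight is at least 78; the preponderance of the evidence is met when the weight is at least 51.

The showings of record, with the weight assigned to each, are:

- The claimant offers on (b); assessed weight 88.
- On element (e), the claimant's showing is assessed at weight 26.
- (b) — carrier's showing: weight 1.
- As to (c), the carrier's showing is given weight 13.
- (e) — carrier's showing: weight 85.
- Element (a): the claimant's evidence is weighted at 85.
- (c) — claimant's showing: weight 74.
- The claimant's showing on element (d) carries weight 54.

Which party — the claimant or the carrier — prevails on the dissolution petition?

carrier

At Stage 1 the claimant must meet a substantially-more-likely showing (weight is at least 78): on (a) the weight is 85, ≥ 78, so (a) meets the standard; on (b) the weight is 88 less the opposing 1 gives net 87, ≥ 78, so (b) meets the standard.
  Stage 1 carried; the burden remains with the claimant.
At Stage 2 the claimant must meet the preponderance of the evidence (weight is at least 51): on (c) the weight is 74 less the opposing 13 gives net 61, ≥ 51, so (c) meets the standard; on (d) the weight is 54, which does reach 51, so (d) meets the standard.
  Stage 2 carried; the burden shifts to the carrier.
At Stage 3 the carrier must meet the preponderance of the evidence (weight is at least 51): on (e) the weight is 85 less the opposing 26 gives net 59, which does reach 51, so (e) meets the standard.
  The carrier carries the last stage.
Every stage carried; the carrier prevails.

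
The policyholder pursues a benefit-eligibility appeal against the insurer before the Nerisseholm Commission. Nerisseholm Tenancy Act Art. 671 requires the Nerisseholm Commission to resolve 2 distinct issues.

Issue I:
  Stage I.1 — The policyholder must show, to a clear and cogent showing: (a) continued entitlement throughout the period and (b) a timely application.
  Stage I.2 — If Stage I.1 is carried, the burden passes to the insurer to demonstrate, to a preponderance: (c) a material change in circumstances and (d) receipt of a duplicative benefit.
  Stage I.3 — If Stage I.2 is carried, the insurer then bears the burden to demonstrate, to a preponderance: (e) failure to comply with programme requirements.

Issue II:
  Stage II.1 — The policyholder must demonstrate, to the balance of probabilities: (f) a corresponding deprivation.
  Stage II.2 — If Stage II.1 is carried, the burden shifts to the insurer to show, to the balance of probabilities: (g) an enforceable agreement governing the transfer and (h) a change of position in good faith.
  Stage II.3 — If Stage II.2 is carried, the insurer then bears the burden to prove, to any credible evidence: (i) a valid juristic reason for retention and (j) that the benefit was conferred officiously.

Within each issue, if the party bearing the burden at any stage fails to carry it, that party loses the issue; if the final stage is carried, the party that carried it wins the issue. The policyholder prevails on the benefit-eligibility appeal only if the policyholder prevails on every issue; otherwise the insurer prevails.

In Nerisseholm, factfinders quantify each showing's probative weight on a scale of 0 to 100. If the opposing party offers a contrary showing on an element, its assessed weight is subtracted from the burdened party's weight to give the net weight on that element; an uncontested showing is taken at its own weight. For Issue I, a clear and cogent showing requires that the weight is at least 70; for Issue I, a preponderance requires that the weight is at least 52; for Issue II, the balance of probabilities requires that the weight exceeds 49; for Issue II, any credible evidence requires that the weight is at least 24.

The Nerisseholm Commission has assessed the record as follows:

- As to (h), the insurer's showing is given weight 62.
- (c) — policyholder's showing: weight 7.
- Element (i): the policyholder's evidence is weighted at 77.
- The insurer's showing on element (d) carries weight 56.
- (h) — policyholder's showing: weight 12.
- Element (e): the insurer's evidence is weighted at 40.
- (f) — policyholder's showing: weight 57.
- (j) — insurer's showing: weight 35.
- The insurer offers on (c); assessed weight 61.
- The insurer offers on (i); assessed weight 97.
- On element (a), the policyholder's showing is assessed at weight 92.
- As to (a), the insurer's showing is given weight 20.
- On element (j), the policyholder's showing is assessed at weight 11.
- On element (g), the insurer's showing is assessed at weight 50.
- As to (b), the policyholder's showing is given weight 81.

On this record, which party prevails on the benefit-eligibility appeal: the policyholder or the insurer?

policyholder

— Issue I —
Stage I.1 — burden on policyholder; standard: a clear and cogent showing (weight is at least 70).
    (a): 92 − 20 = 72 ≥ 70 [met]
    (b): 81 ≥ 70 [met]
  All elements met. The burden passes to the insurer.
Stage I.2 — burden on insurer; standard: a preponderance (weight is at least 52).
    (c): 61 − 7 = 54 ≥ 52 [met]
    (d): 56 ≥ 52 [met]
  Stage I.2 is satisfied; the insurer continues to bear the burden.
Stage I.3 — burden on insurer; standard: a preponderance (weight is at least 52).
    (e): 40 < 52 [not met]
  The insurer does not carry Stage I.3.
The policyholder prevails on this issue.
— Issue II —
Stage II.1 (policyholder, the balance of probabilities, weight exceeds 49): (f) 57 > 49 — meets.
  Stage II.1 is satisfied; the onus moves to the insurer.
Stage II.2 (insurer, the balance of probabilities, weight exceeds 49): (g) 50 > 49 — meets; (h) net 62−12=50 > 49 — meets.
  All elements met. The insurer retains the burden for Stage II.3.
Stage II.3 (insurer, any credible evidence, weight is at least 24): (i) net 97−77=20 < 24 — fails; (j) net 35−11=24 ≥ 24 — meets.
  Stage II.3 not carried; the insurer fails its burden.
So the policyholder prevails on this issue.
Per-issue: Issue I → policyholder; Issue II → policyholder. The policyholder must prevail on every issue; overall, the policyholder prevails.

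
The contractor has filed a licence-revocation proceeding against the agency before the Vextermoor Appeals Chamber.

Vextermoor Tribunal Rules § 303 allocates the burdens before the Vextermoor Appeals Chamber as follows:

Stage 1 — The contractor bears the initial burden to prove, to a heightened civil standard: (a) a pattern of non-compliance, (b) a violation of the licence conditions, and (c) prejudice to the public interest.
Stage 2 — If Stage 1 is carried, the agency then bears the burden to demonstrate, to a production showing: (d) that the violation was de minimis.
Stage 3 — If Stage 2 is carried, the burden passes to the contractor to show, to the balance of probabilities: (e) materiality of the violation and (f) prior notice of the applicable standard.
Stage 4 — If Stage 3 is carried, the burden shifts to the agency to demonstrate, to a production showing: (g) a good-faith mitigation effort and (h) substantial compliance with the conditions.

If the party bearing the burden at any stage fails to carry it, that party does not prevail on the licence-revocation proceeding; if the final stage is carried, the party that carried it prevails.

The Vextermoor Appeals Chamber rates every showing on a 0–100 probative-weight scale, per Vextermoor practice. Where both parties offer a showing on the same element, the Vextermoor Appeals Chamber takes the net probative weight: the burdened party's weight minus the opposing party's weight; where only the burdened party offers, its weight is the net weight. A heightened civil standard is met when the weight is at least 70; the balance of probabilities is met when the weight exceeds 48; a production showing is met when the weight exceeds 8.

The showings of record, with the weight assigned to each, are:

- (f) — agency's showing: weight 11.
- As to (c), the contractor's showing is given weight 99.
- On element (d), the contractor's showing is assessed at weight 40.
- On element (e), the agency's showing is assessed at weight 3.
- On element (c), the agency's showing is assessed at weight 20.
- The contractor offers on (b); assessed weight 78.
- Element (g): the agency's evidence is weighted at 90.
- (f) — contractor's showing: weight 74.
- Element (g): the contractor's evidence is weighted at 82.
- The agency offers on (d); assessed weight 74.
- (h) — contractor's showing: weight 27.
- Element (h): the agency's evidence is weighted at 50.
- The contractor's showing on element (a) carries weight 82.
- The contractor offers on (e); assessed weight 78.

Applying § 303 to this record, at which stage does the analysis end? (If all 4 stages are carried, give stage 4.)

stage 4

Stage 1 (contractor, a heightened civil standard, weight is at least 70): (a) 82 ≥ 70 — meets; (b) 78 ≥ 70 — meets; (c) net 99−20=79 ≥ 70 — meets.
  All elements met. The burden passes to the agency.
Stage 2 (agency, a production showing, weight exceeds 8): (d) net 74−40=34 > 8 — meets.
  Stage 2 carried; the burden shifts to the contractor.
Stage 3 (contractor, the balance of probabilities, weight exceeds 48): (e) net 78−3=75 > 48 — meets; (f) net 74−11=63 > 48 — meets.
  All elements met. The burden passes to the agency.
Stage 4 (agency, a production showing, weight exceeds 8): (g) net 90−82=8 ≤ 8 — fails; (h) net 50−27=23 > 8 — meets.
  Stage 4 not carried; the agency fails its burden.
So the contractor prevails.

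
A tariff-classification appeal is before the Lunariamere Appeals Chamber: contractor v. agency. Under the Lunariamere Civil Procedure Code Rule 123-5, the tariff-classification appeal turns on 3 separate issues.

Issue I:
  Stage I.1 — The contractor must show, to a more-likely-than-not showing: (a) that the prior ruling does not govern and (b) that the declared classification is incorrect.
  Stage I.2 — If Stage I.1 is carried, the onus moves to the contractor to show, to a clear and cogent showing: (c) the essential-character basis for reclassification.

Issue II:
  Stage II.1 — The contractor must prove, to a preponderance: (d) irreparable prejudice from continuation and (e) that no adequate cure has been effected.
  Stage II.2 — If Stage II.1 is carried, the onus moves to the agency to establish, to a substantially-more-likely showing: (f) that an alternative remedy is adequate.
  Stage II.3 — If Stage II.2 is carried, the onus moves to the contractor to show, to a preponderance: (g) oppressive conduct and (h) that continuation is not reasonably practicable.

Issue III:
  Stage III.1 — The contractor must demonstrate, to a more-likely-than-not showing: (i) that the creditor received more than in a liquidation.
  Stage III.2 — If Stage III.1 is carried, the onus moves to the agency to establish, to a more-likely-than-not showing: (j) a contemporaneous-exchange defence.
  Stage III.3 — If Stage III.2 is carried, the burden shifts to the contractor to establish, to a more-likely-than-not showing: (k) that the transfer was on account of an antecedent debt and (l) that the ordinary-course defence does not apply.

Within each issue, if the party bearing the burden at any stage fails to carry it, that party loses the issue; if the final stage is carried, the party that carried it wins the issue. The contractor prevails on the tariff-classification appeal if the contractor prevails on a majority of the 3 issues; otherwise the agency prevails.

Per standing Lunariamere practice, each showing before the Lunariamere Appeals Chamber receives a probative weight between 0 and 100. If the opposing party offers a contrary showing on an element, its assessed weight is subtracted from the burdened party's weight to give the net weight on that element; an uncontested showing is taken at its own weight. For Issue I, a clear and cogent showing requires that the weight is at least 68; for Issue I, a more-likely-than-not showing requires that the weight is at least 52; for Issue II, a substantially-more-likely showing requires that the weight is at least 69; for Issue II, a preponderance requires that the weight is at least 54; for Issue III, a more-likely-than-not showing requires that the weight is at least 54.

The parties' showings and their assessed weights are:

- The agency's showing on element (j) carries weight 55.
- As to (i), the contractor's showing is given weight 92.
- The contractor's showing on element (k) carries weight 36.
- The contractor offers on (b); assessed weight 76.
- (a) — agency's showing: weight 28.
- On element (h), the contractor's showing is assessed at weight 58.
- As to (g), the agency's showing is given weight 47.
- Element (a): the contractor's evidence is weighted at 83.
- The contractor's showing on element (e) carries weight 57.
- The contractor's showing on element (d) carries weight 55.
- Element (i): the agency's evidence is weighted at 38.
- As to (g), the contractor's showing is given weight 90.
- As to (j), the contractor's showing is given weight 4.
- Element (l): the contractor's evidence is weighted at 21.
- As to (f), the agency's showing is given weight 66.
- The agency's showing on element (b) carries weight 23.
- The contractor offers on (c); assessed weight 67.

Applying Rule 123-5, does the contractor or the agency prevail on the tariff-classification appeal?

— Issue I —
Stage I.1 (contractor, a more-likely-than-not showing, weight is at least 52): (a) net 83−28=55 ≥ 52 — meets; (b) net 76−23=53 ≥ 52 — meets.
  Stage I.1 is satisfied; the contractor continues to bear the burden.
Stage I.2 (contractor, a clear and cogent showing, weight is at least 68): (c) 67 < 68 — fails.
  Not every element is met, so the contractor fails to carry Stage I.2.
The analysis ends at Stage I.2; the agency prevails on this issue.
— Issue II —
At Stage II.1 the contractor must meet a preponderance (weight is at least 54): on (d) the weight is 55, which does reach 54, so (d) meets the standard; on (e) the weight is 57, which does reach 54, so (e) meets the standard.
  Stage II.1 carried; the burden shifts to the agency.
At Stage II.2 the agency must meet a substantially-more-likely showing (weight is at least 69): on (f) the weight is 66, which does not reach 69, so (f) does not meet the standard.
  Not every element is met, so the agency fails to carry Stage II.2.
The analysis ends at Stage II.2; the contractor prevails on this issue.
— Issue III —
Stage III.1 (contractor, a more-likely-than-not showing, weight is at least 54): (i) net 92−38=54 ≥ 54 — meets.
  Stage III.1 carried; the burden shifts to the agency.
Stage III.2 (agency, a more-likely-than-not showing, weight is at least 54): (j) net 55−4=51 < 54 — fails.
  Stage III.2 not carried; the agency fails its burden.
So the contractor prevails on this issue.
Per-issue: Issue I → agency; Issue II → contractor; Issue III → contractor. The contractor must prevail on a majority of issues; overall, the contractor prevails.

contractor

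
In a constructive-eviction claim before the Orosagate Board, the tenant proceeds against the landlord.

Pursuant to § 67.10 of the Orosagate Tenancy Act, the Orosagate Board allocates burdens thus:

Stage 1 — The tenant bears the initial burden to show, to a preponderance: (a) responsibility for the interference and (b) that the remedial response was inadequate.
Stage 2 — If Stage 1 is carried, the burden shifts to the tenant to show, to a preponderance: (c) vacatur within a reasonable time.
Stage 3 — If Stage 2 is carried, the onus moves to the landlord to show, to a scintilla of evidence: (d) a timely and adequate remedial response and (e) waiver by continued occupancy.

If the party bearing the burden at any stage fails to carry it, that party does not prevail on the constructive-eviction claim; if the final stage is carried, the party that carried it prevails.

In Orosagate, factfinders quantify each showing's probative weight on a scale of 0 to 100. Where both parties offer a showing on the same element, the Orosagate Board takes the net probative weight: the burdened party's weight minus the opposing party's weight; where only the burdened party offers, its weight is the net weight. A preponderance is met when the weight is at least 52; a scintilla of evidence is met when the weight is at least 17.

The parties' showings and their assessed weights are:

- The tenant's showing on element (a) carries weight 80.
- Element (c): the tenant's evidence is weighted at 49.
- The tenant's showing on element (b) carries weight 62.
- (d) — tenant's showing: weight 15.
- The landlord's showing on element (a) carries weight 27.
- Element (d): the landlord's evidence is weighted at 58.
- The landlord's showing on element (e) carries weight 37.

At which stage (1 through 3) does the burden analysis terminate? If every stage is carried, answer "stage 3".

Stage 1 (tenant, a preponderance, weight is at least 52): (a) net 80−27=53 ≥ 52 — meets; (b) 62 ≥ 52 — meets.
  Stage 1 is satisfied; the tenant continues to bear the burden.
Stage 2 (tenant, a preponderance, weight is at least 52): (c) 49 < 52 — fails.
  Stage 2 not carried; the tenant fails its burden.
The analysis ends at Stage 2; the landlord prevails.

stage 2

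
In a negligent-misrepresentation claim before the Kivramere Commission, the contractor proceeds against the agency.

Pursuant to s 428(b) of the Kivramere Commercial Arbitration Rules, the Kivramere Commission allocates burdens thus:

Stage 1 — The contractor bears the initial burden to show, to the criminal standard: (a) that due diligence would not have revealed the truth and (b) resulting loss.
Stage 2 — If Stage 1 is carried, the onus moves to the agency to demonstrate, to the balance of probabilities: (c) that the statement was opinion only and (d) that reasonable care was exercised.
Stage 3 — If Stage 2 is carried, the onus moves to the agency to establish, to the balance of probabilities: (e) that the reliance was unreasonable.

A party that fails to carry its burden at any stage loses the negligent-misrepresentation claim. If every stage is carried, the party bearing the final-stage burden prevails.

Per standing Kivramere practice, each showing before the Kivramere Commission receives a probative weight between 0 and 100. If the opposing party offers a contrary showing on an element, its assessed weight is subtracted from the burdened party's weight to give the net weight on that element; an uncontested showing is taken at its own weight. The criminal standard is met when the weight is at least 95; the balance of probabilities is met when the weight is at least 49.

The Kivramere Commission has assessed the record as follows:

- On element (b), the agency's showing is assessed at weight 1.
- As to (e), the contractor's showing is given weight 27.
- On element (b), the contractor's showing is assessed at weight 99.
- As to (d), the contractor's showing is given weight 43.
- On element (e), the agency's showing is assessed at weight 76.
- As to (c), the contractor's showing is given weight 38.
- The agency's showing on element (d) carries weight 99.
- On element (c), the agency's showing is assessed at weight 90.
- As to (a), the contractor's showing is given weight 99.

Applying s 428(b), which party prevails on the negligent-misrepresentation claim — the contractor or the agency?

agency

Stage 1 — burden on contractor; standard: the criminal standard (weight is at least 95).
    (a): 99 ≥ 95 [met]
    (b): 99 − 1 = 98 ≥ 95 [met]
  Stage 1 is satisfied; the onus moves to the agency.
Stage 2 — burden on agency; standard: the balance of probabilities (weight is at least 49).
    (c): 90 − 38 = 52 ≥ 49 [met]
    (d): 99 − 43 = 56 ≥ 49 [met]
  Stage 2 is satisfied; the agency continues to bear the burden.
Stage 3 — burden on agency; standard: the balance of probabilities (weight is at least 49).
    (e): 76 − 27 = 49 ≥ 49 [met]
  The agency carries the last stage.
With every stage satisfied, the agency prevails.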